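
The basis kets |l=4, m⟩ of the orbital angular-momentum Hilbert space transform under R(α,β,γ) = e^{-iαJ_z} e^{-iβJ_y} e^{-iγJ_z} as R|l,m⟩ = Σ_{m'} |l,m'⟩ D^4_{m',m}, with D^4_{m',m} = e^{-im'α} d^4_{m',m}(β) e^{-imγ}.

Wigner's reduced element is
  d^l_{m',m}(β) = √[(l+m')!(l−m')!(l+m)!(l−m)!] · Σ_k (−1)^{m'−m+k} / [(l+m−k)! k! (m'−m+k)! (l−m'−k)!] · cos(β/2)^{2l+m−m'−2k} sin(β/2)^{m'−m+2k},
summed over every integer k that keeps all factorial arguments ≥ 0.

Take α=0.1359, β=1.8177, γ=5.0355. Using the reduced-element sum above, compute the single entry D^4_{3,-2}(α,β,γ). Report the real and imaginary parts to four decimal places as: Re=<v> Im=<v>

Split into d^4_{3,-2}(β=1.8177) × two z-phases.
With c≡cos(β/2)=0.614653 and s≡sin(β/2)=0.788797, N=[5040·1·2·720]^{1/2}=2693.993318
k: max(0,(-2)−(3))=0 … min(4+(-2),4−(3))=1
  k=0: (−1)^5·2693.9933/(240)·0.6147^3·0.7888^5 = -0.795982
  k=1: (−1)^6·2693.9933/(720)·0.6147^1·0.7888^7 = +0.436971
d^4_{3,-2}(1.8177) = -0.795982 +0.436971 = -0.359011
Attach z-rotation phases: D = e^{-i(3)(0.1359)}·(-0.359011)·e^{-i(-2)(5.0355)} = +0.348847+0.084822i

Re=0.3488 Im=0.0848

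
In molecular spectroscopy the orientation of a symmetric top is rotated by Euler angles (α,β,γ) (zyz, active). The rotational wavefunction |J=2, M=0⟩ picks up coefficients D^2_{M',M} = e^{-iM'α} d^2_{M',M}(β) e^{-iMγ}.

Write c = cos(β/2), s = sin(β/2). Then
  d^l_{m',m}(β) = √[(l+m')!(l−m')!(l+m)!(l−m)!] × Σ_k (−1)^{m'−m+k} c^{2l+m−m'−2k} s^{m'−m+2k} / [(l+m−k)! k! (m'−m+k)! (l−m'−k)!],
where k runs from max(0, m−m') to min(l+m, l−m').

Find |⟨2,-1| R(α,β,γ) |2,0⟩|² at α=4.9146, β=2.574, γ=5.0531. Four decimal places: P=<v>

First d^2_{-1,0}(β=2.574), then the phase factors e^{-i(-1)α} and e^{-i(0)γ}:
With c≡cos(β/2)=0.280002 and s≡sin(β/2)=0.959999, N=[1·6·2·2]^{1/2}=4.898979
Admissible k: 1..2 (factorial args all ≥0)
  k=1: (−1)^0·4.8990/(2)·0.2800^3·0.9600^1 = +0.051621
  k=2: (−1)^1·4.8990/(2)·0.2800^1·0.9600^3 = -0.606806
d^2_{-1,0}(2.574) = +0.051621 -0.606806 = -0.555184
|D^2_{-1,0}|² = |d^2_{-1,0}(β)|² = (-0.555184)² = 0.308230 (the z-rotation phases have unit modulus)

P=0.3082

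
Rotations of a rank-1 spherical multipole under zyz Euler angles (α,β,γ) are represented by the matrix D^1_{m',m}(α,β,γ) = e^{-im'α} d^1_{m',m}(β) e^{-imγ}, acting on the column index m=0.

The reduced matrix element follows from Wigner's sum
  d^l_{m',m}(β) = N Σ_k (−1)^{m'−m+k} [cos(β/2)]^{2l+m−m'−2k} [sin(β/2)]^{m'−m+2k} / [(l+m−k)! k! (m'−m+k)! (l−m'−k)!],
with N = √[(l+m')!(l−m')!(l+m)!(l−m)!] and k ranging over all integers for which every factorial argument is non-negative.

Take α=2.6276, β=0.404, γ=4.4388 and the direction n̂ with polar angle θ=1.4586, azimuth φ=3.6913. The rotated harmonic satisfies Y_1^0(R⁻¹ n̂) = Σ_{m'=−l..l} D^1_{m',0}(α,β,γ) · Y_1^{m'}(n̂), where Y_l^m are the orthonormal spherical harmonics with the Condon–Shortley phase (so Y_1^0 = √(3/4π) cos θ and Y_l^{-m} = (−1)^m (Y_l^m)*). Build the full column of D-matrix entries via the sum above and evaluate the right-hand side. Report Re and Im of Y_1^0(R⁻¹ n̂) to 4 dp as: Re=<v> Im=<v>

Re=0.1430 Im=0.0000

Need the full column D^1_{m',0} for m'=−1..1 at α=2.6276, β=0.404, γ=4.4388.
cos(β/2)=0.979667, sin(β/2)=0.200629
d^1_{-1,0}: single k=1 term ⇒ +0.277963;  D = -0.242047+0.136663i
d^1_{0,0}: k∈[0..1] ⇒ +0.959748 -0.040252 = +0.919496;  D = +0.919496+0.000000i
d^1_{1,0}: single k=0 term ⇒ -0.277963;  D = +0.242047+0.136663i
Y_1^{m'}(θ=1.4586,φ=3.6913) and Σ D·Y over m':
  (-0.2420+0.1367i)·(-0.2927+0.1794i)  (+0.9195+0.0000i)·(+0.0547+0.0000i)  (+0.2420+0.1367i)·(+0.2927+0.1794i)
Y_1^0(R⁻¹ n̂) = +0.142991+0.000000i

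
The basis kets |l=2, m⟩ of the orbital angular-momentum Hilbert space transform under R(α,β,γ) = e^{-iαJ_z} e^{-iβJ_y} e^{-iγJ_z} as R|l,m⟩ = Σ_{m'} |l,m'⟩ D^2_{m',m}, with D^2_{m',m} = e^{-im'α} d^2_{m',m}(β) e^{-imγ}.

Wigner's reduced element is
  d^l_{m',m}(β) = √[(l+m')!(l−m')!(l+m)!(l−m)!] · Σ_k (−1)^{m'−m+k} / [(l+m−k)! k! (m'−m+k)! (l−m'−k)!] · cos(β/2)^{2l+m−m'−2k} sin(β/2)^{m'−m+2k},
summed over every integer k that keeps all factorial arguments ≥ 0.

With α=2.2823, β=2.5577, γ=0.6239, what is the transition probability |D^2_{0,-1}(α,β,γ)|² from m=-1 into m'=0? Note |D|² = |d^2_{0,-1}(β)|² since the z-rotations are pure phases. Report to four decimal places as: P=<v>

Split into d^2_{0,-1}(β=2.5577) × two z-phases.
With c≡cos(β/2)=0.287817 and s≡sin(β/2)=0.957686, N=[2·2·1·6]^{1/2}=4.898979
Admissible k: 0..1 (factorial args all ≥0)
  k=0: (−1)^1·4.8990/(2)·0.2878^3·0.9577^1 = -0.055930
  k=1: (−1)^2·4.8990/(2)·0.2878^1·0.9577^3 = +0.619242
d^2_{0,-1}(2.5577) = -0.055930 +0.619242 = +0.563312
|D^2_{0,-1}|² = |d^2_{0,-1}(β)|² = (+0.563312)² = 0.317320 (the z-rotation phases have unit modulus)

P=0.3173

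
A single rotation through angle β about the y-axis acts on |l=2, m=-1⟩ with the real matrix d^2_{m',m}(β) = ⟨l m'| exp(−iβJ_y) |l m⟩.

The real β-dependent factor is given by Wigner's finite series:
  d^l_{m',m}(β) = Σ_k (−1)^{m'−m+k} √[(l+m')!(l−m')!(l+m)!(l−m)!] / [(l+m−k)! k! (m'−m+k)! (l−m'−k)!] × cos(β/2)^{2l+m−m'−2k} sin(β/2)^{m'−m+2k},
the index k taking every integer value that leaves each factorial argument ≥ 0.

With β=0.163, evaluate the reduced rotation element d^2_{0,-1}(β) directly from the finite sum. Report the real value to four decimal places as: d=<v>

d^2_{0,-1}(β=0.163) via Wigner's sum:
c=cos(0.163/2)=0.996681, s=sin(0.163/2)=0.081410; N=√[2·2·1·6]=4.898979
The bounds max(0,m−m')=0 and min(l+m,l−m')=1 give 2 terms
  k=0: (−1)^1·4.8990/(2)·0.9967^3·0.0814^1 = -0.197433
  k=1: (−1)^2·4.8990/(2)·0.9967^1·0.0814^3 = +0.001317
d^2_{0,-1}(0.163) = -0.197433 +0.001317 = -0.196116

d=-0.1961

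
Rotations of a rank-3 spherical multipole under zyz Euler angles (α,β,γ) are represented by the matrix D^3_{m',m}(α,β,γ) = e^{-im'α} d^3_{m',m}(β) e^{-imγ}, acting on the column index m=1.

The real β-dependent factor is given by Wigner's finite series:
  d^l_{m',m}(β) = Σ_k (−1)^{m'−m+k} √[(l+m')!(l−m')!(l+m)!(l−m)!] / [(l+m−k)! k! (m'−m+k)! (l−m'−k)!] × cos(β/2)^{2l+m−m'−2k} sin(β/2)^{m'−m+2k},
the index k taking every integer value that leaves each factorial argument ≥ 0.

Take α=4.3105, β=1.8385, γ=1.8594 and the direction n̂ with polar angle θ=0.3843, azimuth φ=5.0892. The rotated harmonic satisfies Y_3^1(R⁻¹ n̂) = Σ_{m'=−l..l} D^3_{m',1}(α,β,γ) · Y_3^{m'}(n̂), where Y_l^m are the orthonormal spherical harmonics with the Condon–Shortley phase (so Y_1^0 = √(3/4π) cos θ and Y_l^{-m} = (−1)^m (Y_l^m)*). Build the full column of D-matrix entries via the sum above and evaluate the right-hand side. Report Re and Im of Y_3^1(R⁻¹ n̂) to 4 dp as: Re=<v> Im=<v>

Re=0.1702 Im=0.2744

Need the full column D^3_{m',1} for m'=−3..3 at α=4.3105, β=1.8385, γ=1.8594.
cos(β/2)=0.606417, sin(β/2)=0.795147
d^3_{-3,1}: single k=4 term ⇒ +0.569348;  D = +0.043527-0.567682i
d^3_{-2,1}: k∈[3..4] ⇒ +0.709065 -0.609549 = +0.099516;  D = +0.088343+0.045814i
d^3_{-1,1}: k∈[2..4] ⇒ +0.513016 -1.176040 +0.252746 = -0.410278;  D = +0.316296-0.261313i
d^3_{0,1}: k∈[1..3] ⇒ +0.225888 -1.165112 +0.667727 = -0.271497;  D = +0.077272+0.260268i
d^3_{1,1}: k∈[0..2] ⇒ +0.049731 -0.684021 +0.882030 = +0.247740;  D = +0.246152+0.028005i
d^3_{2,1}: k∈[0..1] ⇒ -0.206207 +0.709065 = +0.502858;  D = -0.247751+0.437590i
d^3_{3,1}: single k=0 term ⇒ +0.331150;  D = -0.201390-0.262873i
Y_3^{m'}(θ=0.3843,φ=5.0892) and Σ D·Y over m':
  (+0.0435-0.5677i)·(-0.0199-0.0094i)  (+0.0883+0.0458i)·(-0.0971+0.0911i)  (+0.3163-0.2613i)·(+0.1470+0.3715i)  (+0.0773+0.2603i)·(+0.4488+0.0000i)  (+0.2462+0.0280i)·(-0.1470+0.3715i)  (-0.2478+0.4376i)·(-0.0971-0.0911i)  (-0.2014-0.2629i)·(+0.0199-0.0094i)
Y_3^1(R⁻¹ n̂) = +0.170183+0.274434i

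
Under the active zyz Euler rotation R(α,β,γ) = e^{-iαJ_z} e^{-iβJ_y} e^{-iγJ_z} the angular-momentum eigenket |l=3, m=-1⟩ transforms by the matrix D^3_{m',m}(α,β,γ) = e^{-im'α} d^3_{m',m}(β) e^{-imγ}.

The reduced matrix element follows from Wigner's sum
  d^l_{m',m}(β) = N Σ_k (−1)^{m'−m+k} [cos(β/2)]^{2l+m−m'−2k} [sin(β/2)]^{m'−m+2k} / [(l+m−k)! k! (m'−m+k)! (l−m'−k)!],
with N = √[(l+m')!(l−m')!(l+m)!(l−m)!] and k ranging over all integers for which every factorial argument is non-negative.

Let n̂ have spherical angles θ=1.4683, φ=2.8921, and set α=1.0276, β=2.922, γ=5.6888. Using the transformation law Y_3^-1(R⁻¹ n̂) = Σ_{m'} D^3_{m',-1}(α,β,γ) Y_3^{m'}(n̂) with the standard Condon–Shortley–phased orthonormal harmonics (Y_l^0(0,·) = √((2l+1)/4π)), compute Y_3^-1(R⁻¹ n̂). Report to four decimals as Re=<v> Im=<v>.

Re=0.0894 Im=0.2619

Need the full column D^3_{m',-1} for m'=−3..3 at α=1.0276, β=2.922, γ=5.6888.
cos(β/2)=0.109576, sin(β/2)=0.993978
d^3_{-3,-1}: single k=2 term ⇒ +0.000552;  D = -0.000438+0.000335i
d^3_{-2,-1}: k∈[1..2] ⇒ +0.000050 -0.008172 = -0.008122;  D = -0.000891-0.008073i
d^3_{-1,-1}: k∈[0..2] ⇒ +0.000002 -0.001139 +0.070322 = +0.069184;  D = +0.062793+0.029043i
d^3_{0,-1}: k∈[0..2] ⇒ -0.000054 +0.013427 -0.368290 = -0.354917;  D = -0.294047+0.198754i
d^3_{1,-1}: k∈[0..2] ⇒ +0.000855 -0.093762 +0.964410 = +0.871503;  D = -0.044592-0.870361i
d^3_{2,-1}: k∈[0..1] ⇒ -0.008172 +0.336202 = +0.328030;  D = -0.289121-0.154960i
d^3_{3,-1}: single k=0 term ⇒ +0.045392;  D = -0.039036+0.023166i
Y_3^{m'}(θ=1.4683,φ=2.8921) and Σ D·Y over m':
  (-0.0004+0.0003i)·(-0.3009-0.2795i)  (-0.0009-0.0081i)·(+0.0909+0.0495i)  (+0.0628+0.0290i)·(+0.2952+0.0752i)  (-0.2940+0.1988i)·(-0.1125+0.0000i)  (-0.0446-0.8704i)·(-0.2952+0.0752i)  (-0.2891-0.1550i)·(+0.0909-0.0495i)  (-0.0390+0.0232i)·(+0.3009-0.2795i)
Y_3^-1(R⁻¹ n̂) = +0.089415+0.261887i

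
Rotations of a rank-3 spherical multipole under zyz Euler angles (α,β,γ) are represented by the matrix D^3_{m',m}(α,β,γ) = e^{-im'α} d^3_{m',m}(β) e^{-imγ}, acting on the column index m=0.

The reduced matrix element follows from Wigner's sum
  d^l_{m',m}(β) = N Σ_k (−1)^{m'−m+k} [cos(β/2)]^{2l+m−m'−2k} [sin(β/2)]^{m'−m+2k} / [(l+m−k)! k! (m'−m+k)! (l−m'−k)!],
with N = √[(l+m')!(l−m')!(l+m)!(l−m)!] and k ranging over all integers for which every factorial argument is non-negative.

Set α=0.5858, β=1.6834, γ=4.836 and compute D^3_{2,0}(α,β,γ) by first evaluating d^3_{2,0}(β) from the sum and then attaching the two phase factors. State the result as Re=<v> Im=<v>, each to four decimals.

Re=-0.0590 Im=0.1400

Split into d^3_{2,0}(β=1.6834) × two z-phases.
With c≡cos(β/2)=0.666196 and s≡sin(β/2)=0.745777, N=[120·1·6·6]^{1/2}=65.726707
The bounds max(0,m−m')=0 and min(l+m,l−m')=1 give 2 terms
  k=0: (−1)^2·65.7267/(12)·0.6662^4·0.7458^2 = +0.600048
  k=1: (−1)^3·65.7267/(12)·0.6662^2·0.7458^4 = -0.751969
d^3_{2,0}(1.6834) = +0.600048 -0.751969 = -0.151921
Phases: e^{-i·(2)·0.5858}=+0.388678-0.921374i, e^{-i·(0)·4.836}=+1.000000+0.000000i ⇒ D=-0.059048+0.139976i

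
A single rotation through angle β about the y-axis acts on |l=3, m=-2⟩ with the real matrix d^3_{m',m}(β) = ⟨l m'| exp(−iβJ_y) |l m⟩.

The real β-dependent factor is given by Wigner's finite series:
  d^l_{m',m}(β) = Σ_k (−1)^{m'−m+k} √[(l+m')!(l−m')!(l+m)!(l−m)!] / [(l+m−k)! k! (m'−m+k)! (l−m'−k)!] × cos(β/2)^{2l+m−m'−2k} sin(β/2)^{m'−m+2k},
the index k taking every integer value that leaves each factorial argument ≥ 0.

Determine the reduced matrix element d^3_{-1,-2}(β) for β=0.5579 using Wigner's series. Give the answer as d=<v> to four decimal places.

d=-0.5976

d^3_{-1,-2}(β=0.5579) via Wigner's sum:
Half-angle: c=0.961345, s=0.275346. N=√(2·24·1·120)=75.894664
The bounds max(0,m−m')=0 and min(l+m,l−m')=1 give 2 terms
  k=0: (−1)^1·75.8947/(24)·0.9613^5·0.2753^1 = -0.714950
  k=1: (−1)^2·75.8947/(12)·0.9613^3·0.2753^3 = +0.117302
d^3_{-1,-2}(0.5579) = -0.714950 +0.117302 = -0.597648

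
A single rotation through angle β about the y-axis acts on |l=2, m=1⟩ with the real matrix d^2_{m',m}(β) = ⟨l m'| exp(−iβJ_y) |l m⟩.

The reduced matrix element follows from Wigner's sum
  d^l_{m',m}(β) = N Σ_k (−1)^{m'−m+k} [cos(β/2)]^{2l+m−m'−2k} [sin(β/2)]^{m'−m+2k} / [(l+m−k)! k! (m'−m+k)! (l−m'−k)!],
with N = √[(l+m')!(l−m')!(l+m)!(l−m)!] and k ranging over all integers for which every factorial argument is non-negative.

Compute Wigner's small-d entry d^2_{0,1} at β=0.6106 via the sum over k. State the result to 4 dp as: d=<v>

d=0.5753

d^2_{0,1}(β=0.6106) via Wigner's sum:
Half-angle: c=0.953757, s=0.300579. N=√(2·2·6·1)=4.898979
k∈{1,2} keeps every argument non-negative
  k=1: (−1)^0·4.8990/(2)·0.9538^3·0.3006^1 = +0.638775
  k=2: (−1)^1·4.8990/(2)·0.9538^1·0.3006^3 = -0.063444
d^2_{0,1}(0.6106) = +0.638775 -0.063444 = +0.575331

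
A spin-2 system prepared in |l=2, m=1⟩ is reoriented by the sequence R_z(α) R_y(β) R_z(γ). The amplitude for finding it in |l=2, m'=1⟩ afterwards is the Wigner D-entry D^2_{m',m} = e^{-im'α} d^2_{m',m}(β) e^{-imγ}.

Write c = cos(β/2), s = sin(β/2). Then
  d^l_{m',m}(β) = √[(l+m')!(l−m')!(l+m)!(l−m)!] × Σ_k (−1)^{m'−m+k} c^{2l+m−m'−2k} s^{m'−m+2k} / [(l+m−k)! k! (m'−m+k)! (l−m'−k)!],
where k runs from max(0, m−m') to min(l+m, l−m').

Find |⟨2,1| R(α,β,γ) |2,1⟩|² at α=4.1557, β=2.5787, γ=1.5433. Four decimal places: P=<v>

Split into d^2_{1,1}(β=2.5787) × two z-phases.
Half-angle: c=0.277745, s=0.960655. N=√(6·1·6·1)=6.000000
k∈{0,1} keeps every argument non-negative
  k=0: (−1)^0·6.0000/(6)·0.2777^4·0.9607^0 = +0.005951
  k=1: (−1)^1·6.0000/(2)·0.2777^2·0.9607^2 = -0.213575
d^2_{1,1}(2.5787) = +0.005951 -0.213575 = -0.207624
|D^2_{1,1}|² = |d^2_{1,1}(β)|² = (-0.207624)² = 0.043108 (the z-rotation phases have unit modulus)

P=0.0431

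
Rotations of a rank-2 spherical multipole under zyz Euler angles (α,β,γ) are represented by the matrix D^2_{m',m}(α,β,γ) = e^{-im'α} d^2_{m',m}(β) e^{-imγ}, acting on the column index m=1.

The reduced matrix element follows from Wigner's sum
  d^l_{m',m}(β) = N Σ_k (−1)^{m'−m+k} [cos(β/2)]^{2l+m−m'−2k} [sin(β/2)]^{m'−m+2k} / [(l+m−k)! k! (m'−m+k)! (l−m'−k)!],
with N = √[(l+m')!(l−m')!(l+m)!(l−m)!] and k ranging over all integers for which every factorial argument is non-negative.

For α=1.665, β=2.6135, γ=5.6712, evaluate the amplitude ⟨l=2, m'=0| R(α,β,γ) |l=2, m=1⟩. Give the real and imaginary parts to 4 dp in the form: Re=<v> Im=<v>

Split into d^2_{0,1}(β=2.6135) × two z-phases.
Half-angle: c=0.260989, s=0.965342. N=√(2·2·6·1)=4.898979
The bounds max(0,m−m')=1 and min(l+m,l−m')=2 give 2 terms
  k=1: (−1)^0·4.8990/(2)·0.2610^3·0.9653^1 = +0.042036
  k=2: (−1)^1·4.8990/(2)·0.2610^1·0.9653^3 = -0.575097
d^2_{0,1}(2.6135) = +0.042036 -0.575097 = -0.533061
Attach z-rotation phases: D = e^{-i(0)(1.665)}·(-0.533061)·e^{-i(1)(5.6712)} = -0.436315-0.306240i

Re=-0.4363 Im=-0.3062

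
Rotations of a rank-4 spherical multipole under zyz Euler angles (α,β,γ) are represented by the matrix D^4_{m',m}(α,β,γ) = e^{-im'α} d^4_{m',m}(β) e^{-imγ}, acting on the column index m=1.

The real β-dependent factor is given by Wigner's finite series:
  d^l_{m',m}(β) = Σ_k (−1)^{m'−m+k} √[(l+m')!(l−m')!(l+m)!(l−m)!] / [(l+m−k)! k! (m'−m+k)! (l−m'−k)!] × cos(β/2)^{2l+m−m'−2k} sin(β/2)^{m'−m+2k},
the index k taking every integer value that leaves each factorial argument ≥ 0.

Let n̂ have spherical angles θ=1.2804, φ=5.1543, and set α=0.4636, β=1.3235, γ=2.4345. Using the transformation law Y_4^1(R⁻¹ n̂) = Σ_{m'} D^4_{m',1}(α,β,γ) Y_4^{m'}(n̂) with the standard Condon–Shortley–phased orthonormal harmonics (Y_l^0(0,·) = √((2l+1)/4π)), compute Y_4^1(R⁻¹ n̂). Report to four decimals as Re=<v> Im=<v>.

Re=-0.0287 Im=0.0643

Need the full column D^4_{m',1} for m'=−4..4 at α=0.4636, β=1.3235, γ=2.4345.
cos(β/2)=0.788918, sin(β/2)=0.614498
d^4_{-4,1}: single k=5 term ⇒ +0.321954;  D = +0.269285-0.176465i
d^4_{-3,1}: k∈[4..5] ⇒ +0.730684 -0.265986 = +0.464698;  D = +0.233755-0.401625i
d^4_{-2,1}: k∈[3..5] ⇒ +1.002852 -0.912653 +0.110742 = +0.200941;  D = +0.012750-0.200536i
d^4_{-1,1}: k∈[2..5] ⇒ +0.910401 -1.657036 +0.502666 -0.020331 = -0.264300;  D = +0.102948+0.243425i
d^4_{0,1}: k∈[1..4] ⇒ +0.522708 -1.902778 +1.154425 -0.116733 = -0.342377;  D = +0.260294+0.222417i
d^4_{1,1}: k∈[0..3] ⇒ +0.150057 -1.365602 +1.657036 -0.335111 = +0.106380;  D = -0.103242-0.025647i
d^4_{2,1}: k∈[0..2] ⇒ -0.495884 +1.504278 -0.608435 = +0.399958;  D = -0.390309+0.087325i
d^4_{3,1}: k∈[0..1] ⇒ +0.722609 -0.730684 = -0.008075;  D = +0.006260-0.005101i
d^4_{4,1}: single k=0 term ⇒ -0.530659;  D = +0.218071-0.483781i
Y_4^{m'}(θ=1.2804,φ=5.1543) and Σ D·Y over m':
  (+0.2693-0.1765i)·(-0.0729-0.3657i)  (+0.2338-0.4016i)·(-0.3058-0.0765i)  (+0.0128-0.2005i)·(+0.0830-0.1012i)  (+0.1029+0.2434i)·(-0.1347-0.2846i)  (+0.2603+0.2224i)·(+0.0821+0.0000i)  (-0.1032-0.0256i)·(+0.1347-0.2846i)  (-0.3903+0.0873i)·(+0.0830+0.1012i)  (+0.0063-0.0051i)·(+0.3058-0.0765i)  (+0.2181-0.4838i)·(-0.0729+0.3657i)
Y_4^1(R⁻¹ n̂) = -0.028705+0.064261i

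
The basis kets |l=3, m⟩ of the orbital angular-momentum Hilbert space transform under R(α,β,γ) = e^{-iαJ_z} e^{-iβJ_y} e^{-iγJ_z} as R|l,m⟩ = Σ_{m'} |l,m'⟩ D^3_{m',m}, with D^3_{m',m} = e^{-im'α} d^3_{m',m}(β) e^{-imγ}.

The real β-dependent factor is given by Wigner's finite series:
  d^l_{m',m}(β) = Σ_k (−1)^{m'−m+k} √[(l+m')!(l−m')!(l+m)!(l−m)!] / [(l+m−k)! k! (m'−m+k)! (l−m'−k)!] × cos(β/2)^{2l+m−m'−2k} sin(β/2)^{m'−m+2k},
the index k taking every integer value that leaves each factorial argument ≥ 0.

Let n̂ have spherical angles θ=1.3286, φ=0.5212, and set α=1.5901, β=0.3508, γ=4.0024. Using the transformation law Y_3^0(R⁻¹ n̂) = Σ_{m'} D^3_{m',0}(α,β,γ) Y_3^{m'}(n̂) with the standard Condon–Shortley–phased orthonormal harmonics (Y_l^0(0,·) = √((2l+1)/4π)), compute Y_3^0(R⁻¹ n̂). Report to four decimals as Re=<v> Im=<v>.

Re=-0.3247 Im=0.0000

Need the full column D^3_{m',0} for m'=−3..3 at α=1.5901, β=0.3508, γ=4.0024.
cos(β/2)=0.984657, sin(β/2)=0.174502
d^3_{-3,0}: single k=3 term ⇒ +0.022687;  D = +0.001313-0.022649i
d^3_{-2,0}: k∈[2..3] ⇒ +0.156784 -0.004924 = +0.151860;  D = -0.151746-0.005861i
d^3_{-1,0}: k∈[1..3] ⇒ +0.559520 -0.052719 +0.000552 = +0.507353;  D = -0.009793+0.507258i
d^3_{0,0}: k∈[0..3] ⇒ +0.911401 -0.257622 +0.008091 -0.000028 = +0.661842;  D = +0.661842+0.000000i
d^3_{1,0}: k∈[0..2] ⇒ -0.559520 +0.052719 -0.000552 = -0.507353;  D = +0.009793+0.507258i
d^3_{2,0}: k∈[0..1] ⇒ +0.156784 -0.004924 = +0.151860;  D = -0.151746+0.005861i
d^3_{3,0}: single k=0 term ⇒ -0.022687;  D = -0.001313-0.022649i
Y_3^{m'}(θ=1.3286,φ=0.5212) and Σ D·Y over m':
  (+0.0013-0.0226i)·(+0.0027-0.3817i)  (-0.1517-0.0059i)·(+0.1165-0.1995i)  (-0.0098+0.5073i)·(-0.1938+0.1113i)  (+0.6618+0.0000i)·(-0.2428+0.0000i)  (+0.0098+0.5073i)·(+0.1938+0.1113i)  (-0.1517+0.0059i)·(+0.1165+0.1995i)  (-0.0013-0.0226i)·(-0.0027-0.3817i)
Y_3^0(R⁻¹ n̂) = -0.324749-0.000000i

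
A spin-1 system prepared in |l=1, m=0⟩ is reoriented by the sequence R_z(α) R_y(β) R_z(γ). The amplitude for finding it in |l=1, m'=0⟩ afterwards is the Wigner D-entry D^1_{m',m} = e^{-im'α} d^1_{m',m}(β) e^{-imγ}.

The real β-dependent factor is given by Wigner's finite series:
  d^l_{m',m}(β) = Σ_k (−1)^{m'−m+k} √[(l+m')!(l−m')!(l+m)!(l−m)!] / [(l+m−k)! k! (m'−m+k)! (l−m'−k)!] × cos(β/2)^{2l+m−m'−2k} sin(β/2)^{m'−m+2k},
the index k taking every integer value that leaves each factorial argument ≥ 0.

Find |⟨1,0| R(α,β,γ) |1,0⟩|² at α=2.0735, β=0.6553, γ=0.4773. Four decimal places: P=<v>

First d^1_{0,0}(β=0.6553), then the phase factors e^{-i(0)α} and e^{-i(0)γ}:
c=cos(0.6553/2)=0.946801, s=sin(0.6553/2)=0.321819; N=√[1·1·1·1]=1.000000
Admissible k: 0..1 (factorial args all ≥0)
  k=0: (−1)^0·1.0000/(1)·0.9468^2·0.3218^0 = +0.896433
  k=1: (−1)^1·1.0000/(1)·0.9468^0·0.3218^2 = -0.103567
d^1_{0,0}(0.6553) = +0.896433 -0.103567 = +0.792865
|D^1_{0,0}|² = |d^1_{0,0}(β)|² = (+0.792865)² = 0.628635 (the z-rotation phases have unit modulus)

P=0.6286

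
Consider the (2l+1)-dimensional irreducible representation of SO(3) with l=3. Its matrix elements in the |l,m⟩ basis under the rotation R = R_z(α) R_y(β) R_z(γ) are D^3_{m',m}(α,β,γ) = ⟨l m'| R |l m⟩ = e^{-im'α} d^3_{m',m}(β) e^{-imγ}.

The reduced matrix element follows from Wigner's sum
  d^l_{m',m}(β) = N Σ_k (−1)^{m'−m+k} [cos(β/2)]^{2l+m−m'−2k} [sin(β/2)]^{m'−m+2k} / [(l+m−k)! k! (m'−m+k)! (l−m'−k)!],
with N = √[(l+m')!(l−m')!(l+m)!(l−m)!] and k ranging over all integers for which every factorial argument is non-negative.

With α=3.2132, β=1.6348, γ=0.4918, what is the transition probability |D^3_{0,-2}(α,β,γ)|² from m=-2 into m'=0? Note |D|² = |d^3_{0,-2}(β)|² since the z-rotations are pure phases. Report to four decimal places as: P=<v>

P=0.0076

D^3_{0,-2}(3.2132,1.6348,0.4918) = e^{-i·0·3.2132}·d^3_{0,-2}(1.6348)·e^{-i·-2·0.4918}. Compute d first:
Half-angle: c=0.684120, s=0.729370. N=√(6·6·1·120)=65.726707
k: max(0,(-2)−(0))=0 … min(3+(-2),3−(0))=1
  k=0: (−1)^2·65.7267/(12)·0.6841^4·0.7294^2 = +0.638241
  k=1: (−1)^3·65.7267/(12)·0.6841^2·0.7294^4 = -0.725464
d^3_{0,-2}(1.6348) = +0.638241 -0.725464 = -0.087223
|D^3_{0,-2}|² = |d^3_{0,-2}(β)|² = (-0.087223)² = 0.007608 (the z-rotation phases have unit modulus)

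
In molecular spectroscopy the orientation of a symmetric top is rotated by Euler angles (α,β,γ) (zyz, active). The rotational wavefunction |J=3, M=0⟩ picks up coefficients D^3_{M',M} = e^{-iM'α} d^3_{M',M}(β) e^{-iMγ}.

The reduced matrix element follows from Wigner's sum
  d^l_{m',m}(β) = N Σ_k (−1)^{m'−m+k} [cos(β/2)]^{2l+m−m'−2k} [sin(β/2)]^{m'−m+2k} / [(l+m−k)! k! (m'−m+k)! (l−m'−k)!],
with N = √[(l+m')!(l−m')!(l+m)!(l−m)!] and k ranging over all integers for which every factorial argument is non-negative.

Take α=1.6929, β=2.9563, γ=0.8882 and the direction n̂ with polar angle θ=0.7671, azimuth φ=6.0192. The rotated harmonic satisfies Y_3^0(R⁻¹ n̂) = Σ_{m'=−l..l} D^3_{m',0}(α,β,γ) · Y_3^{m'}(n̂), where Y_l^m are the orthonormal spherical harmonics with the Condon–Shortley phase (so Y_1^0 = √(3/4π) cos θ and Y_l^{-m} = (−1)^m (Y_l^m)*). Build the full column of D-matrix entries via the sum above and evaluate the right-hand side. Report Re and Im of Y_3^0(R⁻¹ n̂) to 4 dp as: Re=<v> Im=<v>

Need the full column D^3_{m',0} for m'=−3..3 at α=1.6929, β=2.9563, γ=0.8882.
cos(β/2)=0.092514, sin(β/2)=0.995711
d^3_{-3,0}: single k=3 term ⇒ +0.003496;  D = +0.001252-0.003264i
d^3_{-2,0}: k∈[2..3] ⇒ +0.000398 -0.046080 = -0.045682;  D = +0.044326+0.011045i
d^3_{-1,0}: k∈[1..3] ⇒ +0.000023 -0.008123 +0.313664 = +0.305564;  D = -0.037218+0.303289i
d^3_{0,0}: k∈[0..3] ⇒ +0.000001 -0.000654 +0.075716 -0.974543 = -0.899479;  D = -0.899479+0.000000i
d^3_{1,0}: k∈[0..2] ⇒ -0.000023 +0.008123 -0.313664 = -0.305564;  D = +0.037218+0.303289i
d^3_{2,0}: k∈[0..1] ⇒ +0.000398 -0.046080 = -0.045682;  D = +0.044326-0.011045i
d^3_{3,0}: single k=0 term ⇒ -0.003496;  D = -0.001252-0.003264i
Y_3^{m'}(θ=0.7671,φ=6.0192) and Σ D·Y over m':
  (+0.0013-0.0033i)·(+0.0980+0.0993i)  (+0.0443+0.0110i)·(+0.3062+0.1785i)  (-0.0372+0.3033i)·(+0.3446+0.0931i)  (-0.8995+0.0000i)·(-0.1098+0.0000i)  (+0.0372+0.3033i)·(-0.3446+0.0931i)  (+0.0443-0.0110i)·(+0.3062-0.1785i)  (-0.0013-0.0033i)·(-0.0980+0.0993i)
Y_3^0(R⁻¹ n̂) = +0.040663-0.000000i

Re=0.0407 Im=0.0000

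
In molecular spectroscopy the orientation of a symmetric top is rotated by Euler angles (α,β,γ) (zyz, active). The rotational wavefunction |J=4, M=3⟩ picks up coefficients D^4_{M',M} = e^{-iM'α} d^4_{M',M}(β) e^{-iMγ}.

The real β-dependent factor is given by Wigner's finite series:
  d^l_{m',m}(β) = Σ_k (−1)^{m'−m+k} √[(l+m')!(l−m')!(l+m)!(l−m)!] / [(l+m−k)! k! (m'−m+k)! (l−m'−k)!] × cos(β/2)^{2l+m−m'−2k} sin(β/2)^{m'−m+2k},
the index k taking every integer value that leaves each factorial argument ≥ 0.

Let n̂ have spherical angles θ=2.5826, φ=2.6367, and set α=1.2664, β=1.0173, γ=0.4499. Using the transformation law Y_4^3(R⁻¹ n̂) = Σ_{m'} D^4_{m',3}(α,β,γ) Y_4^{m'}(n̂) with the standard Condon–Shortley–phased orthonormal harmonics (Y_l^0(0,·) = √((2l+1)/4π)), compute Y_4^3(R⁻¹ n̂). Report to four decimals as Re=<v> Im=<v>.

Need the full column D^4_{m',3} for m'=−4..4 at α=1.2664, β=1.0173, γ=0.4499.
cos(β/2)=0.873403, sin(β/2)=0.486999
d^4_{-4,3}: single k=7 term ⇒ +0.016049;  D = -0.013474-0.008719i
d^4_{-3,3}: k∈[6..7] ⇒ +0.071235 -0.003164 = +0.068071;  D = -0.052409+0.043440i
d^4_{-2,3}: k∈[5..6] ⇒ +0.204865 -0.021231 = +0.183634;  D = +0.069424+0.170005i
d^4_{-1,3}: k∈[4..5] ⇒ +0.433000 -0.080773 = +0.352227;  D = +0.351006-0.029307i
d^4_{0,3}: k∈[3..4] ⇒ +0.694576 -0.215947 = +0.478630;  D = +0.104963-0.466979i
d^4_{1,3}: k∈[2..3] ⇒ +0.835628 -0.433000 = +0.402628;  D = -0.348304-0.201974i
d^4_{2,3}: k∈[1..2] ⇒ +0.706470 -0.658933 = +0.047537;  D = -0.035075+0.032085i
d^4_{3,3}: k∈[0..1] ⇒ +0.338623 -0.736955 = -0.398332;  D = -0.168407-0.360981i
d^4_{4,3}: single k=0 term ⇒ -0.534041;  D = -0.529387+0.070350i
Y_4^{m'}(θ=2.5826,φ=2.6367) and Σ D·Y over m':
  (-0.0135-0.0087i)·(-0.0152+0.0315i)  (-0.0524+0.0434i)·(+0.0089+0.1580i)  (+0.0694+0.1700i)·(+0.2018+0.3211i)  (+0.3510-0.0293i)·(+0.3781+0.2090i)  (+0.1050-0.4670i)·(-0.0509+0.0000i)  (-0.3483-0.2020i)·(-0.3781+0.2090i)  (-0.0351+0.0321i)·(+0.2018-0.3211i)  (-0.1684-0.3610i)·(-0.0089+0.1580i)  (-0.5294+0.0703i)·(-0.0152-0.0315i)
Y_4^3(R⁻¹ n̂) = +0.332018+0.148014i

Re=0.3320 Im=0.1480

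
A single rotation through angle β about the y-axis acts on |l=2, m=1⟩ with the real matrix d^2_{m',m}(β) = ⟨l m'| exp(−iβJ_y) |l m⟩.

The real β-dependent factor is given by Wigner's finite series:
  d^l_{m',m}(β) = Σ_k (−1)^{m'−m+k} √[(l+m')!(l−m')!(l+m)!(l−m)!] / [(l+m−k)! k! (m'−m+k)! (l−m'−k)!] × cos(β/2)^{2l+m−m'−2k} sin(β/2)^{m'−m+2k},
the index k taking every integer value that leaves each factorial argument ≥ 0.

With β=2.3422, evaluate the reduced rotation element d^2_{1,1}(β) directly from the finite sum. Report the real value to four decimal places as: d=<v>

d^2_{1,1}(β=2.3422) via Wigner's sum:
c=cos(2.3422/2)=0.389139, s=sin(2.3422/2)=0.921179; N=√[6·1·6·1]=6.000000
The bounds max(0,m−m')=0 and min(l+m,l−m')=1 give 2 terms
  k=0: (−1)^0·6.0000/(6)·0.3891^4·0.9212^0 = +0.022931
  k=1: (−1)^1·6.0000/(2)·0.3891^2·0.9212^2 = -0.385494
d^2_{1,1}(2.3422) = +0.022931 -0.385494 = -0.362564

d=-0.3626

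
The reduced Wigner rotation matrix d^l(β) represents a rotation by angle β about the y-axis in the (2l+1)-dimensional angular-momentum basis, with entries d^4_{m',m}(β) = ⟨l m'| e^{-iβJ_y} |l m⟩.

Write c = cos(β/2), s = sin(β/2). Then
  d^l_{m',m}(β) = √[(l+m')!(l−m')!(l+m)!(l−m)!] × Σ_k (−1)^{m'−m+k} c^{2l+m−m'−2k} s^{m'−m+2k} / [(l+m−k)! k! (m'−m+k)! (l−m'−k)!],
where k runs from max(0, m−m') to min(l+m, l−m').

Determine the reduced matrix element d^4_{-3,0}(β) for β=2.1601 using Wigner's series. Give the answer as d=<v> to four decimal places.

d=-0.4723

d^4_{-3,0}(β=2.1601) via Wigner's sum:
Half-angle: c=0.471284, s=0.881981. N=√(1·5040·24·24)=1703.830978
k: max(0,(0)−(-3))=3 … min(4+(0),4−(-3))=4
  k=3: (−1)^0·1703.8310/(144)·0.4713^5·0.8820^3 = +0.188737
  k=4: (−1)^1·1703.8310/(144)·0.4713^3·0.8820^5 = -0.661013
d^4_{-3,0}(2.1601) = +0.188737 -0.661013 = -0.472276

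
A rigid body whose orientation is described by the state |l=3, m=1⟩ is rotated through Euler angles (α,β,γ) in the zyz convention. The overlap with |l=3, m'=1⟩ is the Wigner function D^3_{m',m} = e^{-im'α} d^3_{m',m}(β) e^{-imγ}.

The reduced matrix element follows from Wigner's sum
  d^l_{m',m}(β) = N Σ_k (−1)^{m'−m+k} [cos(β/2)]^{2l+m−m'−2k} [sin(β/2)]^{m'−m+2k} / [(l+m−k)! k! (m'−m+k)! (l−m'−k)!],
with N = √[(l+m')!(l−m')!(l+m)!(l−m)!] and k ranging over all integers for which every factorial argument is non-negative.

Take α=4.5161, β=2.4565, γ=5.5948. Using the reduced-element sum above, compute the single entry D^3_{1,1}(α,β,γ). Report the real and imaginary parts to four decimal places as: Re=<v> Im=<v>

D^3_{1,1}(4.5161,2.4565,5.5948) = e^{-i·1·4.5161}·d^3_{1,1}(2.4565)·e^{-i·1·5.5948}. Compute d first:
c=cos(2.4565/2)=0.335887, s=sin(2.4565/2)=0.941902; N=√[24·2·24·2]=48.000000
The bounds max(0,m−m')=0 and min(l+m,l−m')=2 give 3 terms
  k=0: (−1)^0·48.0000/(48)·0.3359^6·0.9419^0 = +0.001436
  k=1: (−1)^1·48.0000/(6)·0.3359^4·0.9419^2 = -0.090338
  k=2: (−1)^2·48.0000/(8)·0.3359^2·0.9419^4 = +0.532795
d^3_{1,1}(2.4565) = +0.001436 -0.090338 +0.532795 = +0.443893
Attach z-rotation phases: D = e^{-i(1)(4.5161)}·(+0.443893)·e^{-i(1)(5.5948)} = -0.343444+0.281224i

Re=-0.3434 Im=0.2812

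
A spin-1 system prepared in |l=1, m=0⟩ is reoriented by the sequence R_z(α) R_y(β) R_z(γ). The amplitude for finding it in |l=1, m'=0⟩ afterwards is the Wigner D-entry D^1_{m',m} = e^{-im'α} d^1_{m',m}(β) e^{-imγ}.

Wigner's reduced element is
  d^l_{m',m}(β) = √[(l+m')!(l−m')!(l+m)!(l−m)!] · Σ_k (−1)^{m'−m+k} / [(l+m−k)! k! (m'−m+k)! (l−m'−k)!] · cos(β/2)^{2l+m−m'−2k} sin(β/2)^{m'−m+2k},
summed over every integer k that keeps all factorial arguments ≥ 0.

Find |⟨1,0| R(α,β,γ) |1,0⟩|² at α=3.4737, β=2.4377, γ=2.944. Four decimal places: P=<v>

P=0.5811

D^1_{0,0}(3.4737,2.4377,2.944) = e^{-i·0·3.4737}·d^1_{0,0}(2.4377)·e^{-i·0·2.944}. Compute d first:
Half-angle: c=0.344725, s=0.938704. N=√(1·1·1·1)=1.000000
The bounds max(0,m−m')=0 and min(l+m,l−m')=1 give 2 terms
  k=0: (−1)^0·1.0000/(1)·0.3447^2·0.9387^0 = +0.118836
  k=1: (−1)^1·1.0000/(1)·0.3447^0·0.9387^2 = -0.881164
d^1_{0,0}(2.4377) = +0.118836 -0.881164 = -0.762329
|D^1_{0,0}|² = |d^1_{0,0}(β)|² = (-0.762329)² = 0.581145 (the z-rotation phases have unit modulus)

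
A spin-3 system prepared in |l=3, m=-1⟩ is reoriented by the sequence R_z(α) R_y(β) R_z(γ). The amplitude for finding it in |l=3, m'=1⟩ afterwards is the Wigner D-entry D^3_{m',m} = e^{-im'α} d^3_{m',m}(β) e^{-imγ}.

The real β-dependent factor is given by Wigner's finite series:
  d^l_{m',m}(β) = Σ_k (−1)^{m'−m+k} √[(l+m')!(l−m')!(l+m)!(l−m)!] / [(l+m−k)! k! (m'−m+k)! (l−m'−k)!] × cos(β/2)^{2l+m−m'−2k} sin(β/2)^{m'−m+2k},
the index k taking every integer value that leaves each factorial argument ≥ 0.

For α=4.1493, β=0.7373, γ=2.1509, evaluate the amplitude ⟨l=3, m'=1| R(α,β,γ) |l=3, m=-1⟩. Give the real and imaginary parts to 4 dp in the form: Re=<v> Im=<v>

Re=-0.1969 Im=-0.4320

Split into d^3_{1,-1}(β=0.7373) × two z-phases.
c=cos(0.7373/2)=0.932815, s=sin(0.7373/2)=0.360356; N=√[24·2·2·24]=48.000000
Admissible k: 0..2 (factorial args all ≥0)
  k=0: (−1)^2·48.0000/(8)·0.9328^4·0.3604^2 = +0.589926
  k=1: (−1)^3·48.0000/(6)·0.9328^2·0.3604^4 = -0.117384
  k=2: (−1)^4·48.0000/(48)·0.9328^0·0.3604^6 = +0.002190
d^3_{1,-1}(0.7373) = +0.589926 -0.117384 +0.002190 = +0.474731
Attach z-rotation phases: D = e^{-i(1)(4.1493)}·(+0.474731)·e^{-i(-1)(2.1509)} = -0.196867-0.431987i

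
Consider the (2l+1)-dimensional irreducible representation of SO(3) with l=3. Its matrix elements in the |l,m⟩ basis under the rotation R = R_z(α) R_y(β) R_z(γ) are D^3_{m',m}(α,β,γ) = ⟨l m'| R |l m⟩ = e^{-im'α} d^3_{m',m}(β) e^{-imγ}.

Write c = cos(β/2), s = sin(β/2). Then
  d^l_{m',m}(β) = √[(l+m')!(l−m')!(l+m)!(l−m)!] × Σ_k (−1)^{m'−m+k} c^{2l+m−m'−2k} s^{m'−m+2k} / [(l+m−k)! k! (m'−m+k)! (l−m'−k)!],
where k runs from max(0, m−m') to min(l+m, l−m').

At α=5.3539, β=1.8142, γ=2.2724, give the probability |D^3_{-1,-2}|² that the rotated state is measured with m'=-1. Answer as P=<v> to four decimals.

D^3_{-1,-2}(5.3539,1.8142,2.2724) = e^{-i·-1·5.3539}·d^3_{-1,-2}(1.8142)·e^{-i·-2·2.2724}. Compute d first:
With c≡cos(β/2)=0.616033 and s≡sin(β/2)=0.787721, N=[2·24·1·120]^{1/2}=75.894664
k∈{0,1} keeps every argument non-negative
  k=0: (−1)^1·75.8947/(24)·0.6160^5·0.7877^1 = -0.220999
  k=1: (−1)^2·75.8947/(12)·0.6160^3·0.7877^3 = +0.722700
d^3_{-1,-2}(1.8142) = -0.220999 +0.722700 = +0.501700
|D^3_{-1,-2}|² = |d^3_{-1,-2}(β)|² = (+0.501700)² = 0.251703 (the z-rotation phases have unit modulus)

P=0.2517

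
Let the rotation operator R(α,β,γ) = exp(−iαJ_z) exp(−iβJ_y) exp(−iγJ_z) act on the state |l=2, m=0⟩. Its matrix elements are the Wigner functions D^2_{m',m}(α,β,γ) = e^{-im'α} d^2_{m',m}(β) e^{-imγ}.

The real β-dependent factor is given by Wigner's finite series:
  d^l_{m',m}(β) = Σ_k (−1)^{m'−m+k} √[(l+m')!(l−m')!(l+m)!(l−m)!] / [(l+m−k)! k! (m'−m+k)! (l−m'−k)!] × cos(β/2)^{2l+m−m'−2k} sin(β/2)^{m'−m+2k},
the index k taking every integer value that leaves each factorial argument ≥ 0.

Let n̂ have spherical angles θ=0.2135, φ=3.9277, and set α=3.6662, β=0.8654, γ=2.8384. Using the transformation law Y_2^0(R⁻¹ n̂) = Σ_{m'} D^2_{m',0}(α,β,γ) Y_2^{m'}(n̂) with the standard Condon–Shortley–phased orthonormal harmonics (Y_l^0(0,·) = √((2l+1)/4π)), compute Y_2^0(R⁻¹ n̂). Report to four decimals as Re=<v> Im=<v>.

Need the full column D^2_{m',0} for m'=−2..2 at α=3.6662, β=0.8654, γ=2.8384.
cos(β/2)=0.907837, sin(β/2)=0.419323
d^2_{-2,0}: single k=2 term ⇒ +0.354968;  D = +0.176864+0.307769i
d^2_{-1,0}: k∈[1..2] ⇒ +0.768508 -0.163957 = +0.604550;  D = -0.523251-0.302803i
d^2_{0,0}: k∈[0..2] ⇒ +0.679253 -0.579661 +0.030917 = +0.130509;  D = +0.130509+0.000000i
d^2_{1,0}: k∈[0..1] ⇒ -0.768508 +0.163957 = -0.604550;  D = +0.523251-0.302803i
d^2_{2,0}: single k=0 term ⇒ +0.354968;  D = +0.176864-0.307769i
Y_2^{m'}(θ=0.2135,φ=3.9277) and Σ D·Y over m':
  (+0.1769+0.3078i)·(-0.0000-0.0173i)  (-0.5233-0.3028i)·(-0.1130+0.1132i)  (+0.1305+0.0000i)·(+0.5883+0.0000i)  (+0.5233-0.3028i)·(+0.1130+0.1132i)  (+0.1769-0.3078i)·(-0.0000+0.0173i)
Y_2^0(R⁻¹ n̂) = +0.274292-0.000000i

Re=0.2743 Im=0.0000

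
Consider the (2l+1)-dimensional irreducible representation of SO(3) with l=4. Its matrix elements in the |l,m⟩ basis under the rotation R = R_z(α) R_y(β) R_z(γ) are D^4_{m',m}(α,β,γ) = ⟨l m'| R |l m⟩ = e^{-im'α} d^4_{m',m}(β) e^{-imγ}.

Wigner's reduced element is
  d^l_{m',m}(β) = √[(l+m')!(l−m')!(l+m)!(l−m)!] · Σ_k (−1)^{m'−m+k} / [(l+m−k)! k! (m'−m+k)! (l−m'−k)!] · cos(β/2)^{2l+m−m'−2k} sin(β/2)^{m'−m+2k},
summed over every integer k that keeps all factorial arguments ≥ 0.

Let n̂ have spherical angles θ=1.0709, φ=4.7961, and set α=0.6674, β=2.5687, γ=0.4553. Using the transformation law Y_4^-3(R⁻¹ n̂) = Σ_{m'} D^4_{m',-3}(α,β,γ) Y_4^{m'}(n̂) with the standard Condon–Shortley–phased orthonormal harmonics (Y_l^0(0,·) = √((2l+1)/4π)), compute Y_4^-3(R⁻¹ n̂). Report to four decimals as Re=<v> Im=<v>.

Need the full column D^4_{m',-3} for m'=−4..4 at α=0.6674, β=2.5687, γ=0.4553.
cos(β/2)=0.282545, sin(β/2)=0.959254
d^4_{-4,-3}: single k=1 term ⇒ +0.000390;  D = -0.000244-0.000304i
d^4_{-3,-3}: k∈[0..1] ⇒ +0.000041 -0.003277 = -0.003237;  D = +0.003154+0.000727i
d^4_{-2,-3}: k∈[0..1] ⇒ -0.000516 +0.017841 = +0.017325;  D = -0.015668+0.007394i
d^4_{-1,-3}: k∈[0..1] ⇒ +0.003716 -0.071385 = -0.067669;  D = +0.030193-0.060559i
d^4_{0,-3}: k∈[0..1] ⇒ -0.018806 +0.216768 = +0.197962;  D = +0.040278+0.193821i
d^4_{1,-3}: k∈[0..1] ⇒ +0.071385 -0.493682 = -0.422298;  D = -0.323399-0.271567i
d^4_{2,-3}: k∈[0..1] ⇒ -0.205644 +0.790109 = +0.584465;  D = +0.584182+0.018174i
d^4_{3,-3}: k∈[0..1] ⇒ +0.435387 -0.716917 = -0.281530;  D = -0.226435+0.167292i
d^4_{4,-3}: single k=0 term ⇒ -0.597267;  D = -0.157638+0.576088i
Y_4^{m'}(θ=1.0709,φ=4.7961) and Σ D·Y over m':
  (-0.0002-0.0003i)·(+0.2480-0.0863i)  (+0.0032+0.0007i)·(-0.1008-0.3928i)  (-0.0157+0.0074i)·(-0.1546+0.0261i)  (+0.0302-0.0606i)·(-0.0232-0.2760i)  (+0.0403+0.1938i)·(-0.2164+0.0000i)  (-0.3234-0.2716i)·(+0.0232-0.2760i)  (+0.5842+0.0182i)·(-0.1546-0.0261i)  (-0.2264+0.1673i)·(+0.1008-0.3928i)  (-0.1576+0.5761i)·(+0.2480+0.0863i)
Y_4^-3(R⁻¹ n̂) = -0.242163+0.248179i

Re=-0.2422 Im=0.2482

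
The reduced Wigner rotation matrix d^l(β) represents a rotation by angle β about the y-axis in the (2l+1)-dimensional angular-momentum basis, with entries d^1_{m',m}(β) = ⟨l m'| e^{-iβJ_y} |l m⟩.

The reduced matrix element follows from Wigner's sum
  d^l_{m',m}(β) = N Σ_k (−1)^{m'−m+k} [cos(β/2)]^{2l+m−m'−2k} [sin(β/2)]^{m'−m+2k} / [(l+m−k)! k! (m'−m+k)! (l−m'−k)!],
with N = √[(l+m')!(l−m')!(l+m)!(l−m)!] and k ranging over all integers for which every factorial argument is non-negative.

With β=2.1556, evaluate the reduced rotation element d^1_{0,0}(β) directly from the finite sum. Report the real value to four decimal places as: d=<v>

d^1_{0,0}(β=2.1556) via Wigner's sum:
With c≡cos(β/2)=0.473268 and s≡sin(β/2)=0.880919, N=[1·1·1·1]^{1/2}=1.000000
The bounds max(0,m−m')=0 and min(l+m,l−m')=1 give 2 terms
  k=0: (−1)^0·1.0000/(1)·0.4733^2·0.8809^0 = +0.223982
  k=1: (−1)^1·1.0000/(1)·0.4733^0·0.8809^2 = -0.776018
d^1_{0,0}(2.1556) = +0.223982 -0.776018 = -0.552036

d=-0.5520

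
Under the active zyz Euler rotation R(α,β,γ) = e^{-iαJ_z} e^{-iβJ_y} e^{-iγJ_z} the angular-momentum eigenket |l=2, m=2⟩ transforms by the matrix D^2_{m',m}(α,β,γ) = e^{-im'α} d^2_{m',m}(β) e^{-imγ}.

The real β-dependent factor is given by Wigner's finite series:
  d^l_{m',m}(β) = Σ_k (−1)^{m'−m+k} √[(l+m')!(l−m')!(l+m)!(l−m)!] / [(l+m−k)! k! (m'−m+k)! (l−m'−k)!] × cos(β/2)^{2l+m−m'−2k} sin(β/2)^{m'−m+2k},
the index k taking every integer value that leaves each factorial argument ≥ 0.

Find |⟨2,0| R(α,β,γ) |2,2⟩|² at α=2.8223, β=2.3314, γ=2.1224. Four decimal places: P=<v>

P=0.1033

D^2_{0,2}(2.8223,2.3314,2.1224) = e^{-i·0·2.8223}·d^2_{0,2}(2.3314)·e^{-i·2·2.1224}. Compute d first:
Half-angle: c=0.394107, s=0.919064. N=√(2·2·24·1)=9.797959
Admissible k: 2..2 (factorial args all ≥0)
  k=2: (−1)^0·9.7980/(4)·0.3941^2·0.9191^2 = +0.321363
d^2_{0,2}(2.3314) = +0.321363
|D^2_{0,2}|² = |d^2_{0,2}(β)|² = (+0.321363)² = 0.103274 (the z-rotation phases have unit modulus)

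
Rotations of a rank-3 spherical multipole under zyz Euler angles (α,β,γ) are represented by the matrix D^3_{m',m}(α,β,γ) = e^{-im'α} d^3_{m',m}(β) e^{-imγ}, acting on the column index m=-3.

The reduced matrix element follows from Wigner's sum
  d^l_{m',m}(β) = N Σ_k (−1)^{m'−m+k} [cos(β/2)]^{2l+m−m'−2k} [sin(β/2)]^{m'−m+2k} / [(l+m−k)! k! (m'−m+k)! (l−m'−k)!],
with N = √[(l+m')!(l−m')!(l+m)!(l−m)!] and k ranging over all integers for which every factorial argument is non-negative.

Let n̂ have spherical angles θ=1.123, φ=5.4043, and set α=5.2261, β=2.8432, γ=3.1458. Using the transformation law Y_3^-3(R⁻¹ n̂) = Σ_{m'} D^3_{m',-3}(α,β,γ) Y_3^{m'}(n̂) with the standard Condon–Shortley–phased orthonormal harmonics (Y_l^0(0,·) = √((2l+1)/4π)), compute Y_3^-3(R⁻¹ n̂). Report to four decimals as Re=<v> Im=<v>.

Re=0.3534 Im=0.1930

Need the full column D^3_{m',-3} for m'=−3..3 at α=5.2261, β=2.8432, γ=3.1458.
cos(β/2)=0.148643, sin(β/2)=0.988891
d^3_{-3,-3}: single k=0 term ⇒ +0.000011;  D = +0.000011-0.000000i
d^3_{-2,-3}: single k=0 term ⇒ -0.000176;  D = -0.000089-0.000152i
d^3_{-1,-3}: single k=0 term ⇒ +0.001849;  D = -0.000929+0.001599i
d^3_{0,-3}: single k=0 term ⇒ -0.014204;  D = +0.014202+0.000179i
d^3_{1,-3}: single k=0 term ⇒ +0.081833;  D = -0.039311-0.071773i
d^3_{2,-3}: single k=0 term ⇒ -0.344321;  D = -0.181729+0.292457i
d^3_{3,-3}: single k=0 term ⇒ +0.935169;  D = +0.934333+0.039532i
Y_3^{m'}(θ=1.123,φ=5.4043) and Σ D·Y over m':
  (+0.0000-0.0000i)·(-0.2674+0.1478i)  (-0.0001-0.0002i)·(-0.0668+0.3533i)  (-0.0009+0.0016i)·(-0.0116-0.0141i)  (+0.0142+0.0002i)·(-0.3333+0.0000i)  (-0.0393-0.0718i)·(+0.0116-0.0141i)  (-0.1817+0.2925i)·(-0.0668-0.3533i)  (+0.9343+0.0395i)·(+0.2674+0.1478i)
Y_3^-3(R⁻¹ n̂) = +0.353395+0.192977i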